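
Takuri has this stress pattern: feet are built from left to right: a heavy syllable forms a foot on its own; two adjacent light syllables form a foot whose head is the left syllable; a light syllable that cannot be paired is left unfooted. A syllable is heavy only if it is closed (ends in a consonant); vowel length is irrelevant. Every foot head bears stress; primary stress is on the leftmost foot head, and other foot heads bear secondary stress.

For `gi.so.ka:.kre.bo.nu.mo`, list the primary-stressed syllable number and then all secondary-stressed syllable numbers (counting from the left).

Weights: 1 gi L, 2 so L, 3 ka: L, 4 kre L, 5 bo L, 6 nu L, 7 mo L.
Parse left to right (heavy = foot alone; LL = one foot; stranded L unfooted): (ˈgi.so) (ˈka:.kre) (ˈbo.nu) mo.
Foot heads: 1, 3, 5.
Primary stress on the leftmost head = syllable 1.
Secondary stress on 3, 5: ˈgi.so.ˌka:.kre.ˌbo.nu.mo.

primary 1, secondary 3, 5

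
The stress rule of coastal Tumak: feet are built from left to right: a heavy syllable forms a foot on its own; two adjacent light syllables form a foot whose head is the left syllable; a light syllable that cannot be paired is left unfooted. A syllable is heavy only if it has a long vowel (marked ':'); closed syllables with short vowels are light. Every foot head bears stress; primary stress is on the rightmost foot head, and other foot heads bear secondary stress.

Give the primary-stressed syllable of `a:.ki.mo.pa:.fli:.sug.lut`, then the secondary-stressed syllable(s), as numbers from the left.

Weights: 1 a: H, 2 ki L, 3 mo L, 4 pa: H, 5 fli: H, 6 sug L, 7 lut L.
Parse left to right (heavy = foot alone; LL = one foot; stranded L unfooted): (ˈa:) (ˈki.mo) (ˈpa:) (ˈfli:) (ˈsug.lut).
Foot heads: 1, 2, 4, 5, 6.
Primary stress on the rightmost head = syllable 6.
Secondary stress on 1, 2, 4, 5: ˌa:.ˌki.mo.ˌpa:.ˌfli:.ˈsug.lut.

primary 6, secondary 1, 2, 4, 5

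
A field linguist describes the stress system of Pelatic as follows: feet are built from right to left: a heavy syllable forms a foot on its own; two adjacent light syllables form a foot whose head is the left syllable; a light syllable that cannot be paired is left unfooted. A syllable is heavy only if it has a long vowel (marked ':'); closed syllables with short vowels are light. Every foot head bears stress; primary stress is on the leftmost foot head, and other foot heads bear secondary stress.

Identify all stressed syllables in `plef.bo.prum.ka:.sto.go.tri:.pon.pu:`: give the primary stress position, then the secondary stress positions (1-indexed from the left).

Weights: 1 plef L, 2 bo L, 3 prum L, 4 ka: H, 5 sto L, 6 go L, 7 tri: H, 8 pon L, 9 pu: H.
Parse right to left (heavy = foot alone; LL = one foot; stranded L unfooted): plef (ˈbo.prum) (ˈka:) (ˈsto.go) (ˈtri:) pon (ˈpu:).
Foot heads: 2, 4, 5, 7, 9.
Primary stress on the leftmost head = syllable 2.
Secondary stress on 4, 5, 7, 9: plef.ˈbo.prum.ˌka:.ˌsto.go.ˌtri:.pon.ˌpu:.

primary 2, secondary 4, 5, 7, 9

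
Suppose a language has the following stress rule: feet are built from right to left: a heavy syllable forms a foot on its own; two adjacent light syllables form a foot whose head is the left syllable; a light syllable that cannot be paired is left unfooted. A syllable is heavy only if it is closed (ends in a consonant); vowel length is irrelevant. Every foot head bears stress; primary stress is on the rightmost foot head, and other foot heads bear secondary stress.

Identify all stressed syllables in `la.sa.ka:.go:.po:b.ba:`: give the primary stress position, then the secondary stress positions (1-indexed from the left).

Weights: 1 la L, 2 sa L, 3 ka: L, 4 go: L, 5 po:b H, 6 ba: L.
Parse right to left (heavy = foot alone; LL = one foot; stranded L unfooted): (ˈla.sa) (ˈka:.go:) (ˈpo:b) ba:.
Foot heads: 1, 3, 5.
Primary stress on the rightmost head = syllable 5.
Secondary stress on 1, 3: ˌla.sa.ˌka:.go:.ˈpo:b.ba:.

primary 5, secondary 1, 3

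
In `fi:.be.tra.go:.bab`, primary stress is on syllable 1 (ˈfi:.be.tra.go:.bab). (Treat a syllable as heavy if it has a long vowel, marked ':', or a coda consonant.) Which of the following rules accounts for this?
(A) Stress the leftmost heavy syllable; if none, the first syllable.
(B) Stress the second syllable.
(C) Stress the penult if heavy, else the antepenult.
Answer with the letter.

A

Rule A → syllable 1 ✓.
Rule B → syllable 2 (observed: 1).
Rule C → syllable 4 (observed: 1).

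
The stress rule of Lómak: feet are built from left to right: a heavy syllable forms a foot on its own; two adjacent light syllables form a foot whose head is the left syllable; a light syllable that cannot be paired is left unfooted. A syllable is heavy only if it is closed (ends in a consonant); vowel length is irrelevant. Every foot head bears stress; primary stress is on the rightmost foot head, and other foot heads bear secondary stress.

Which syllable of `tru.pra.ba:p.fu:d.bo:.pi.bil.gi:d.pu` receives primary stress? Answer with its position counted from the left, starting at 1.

8

Weights: 1 tru L, 2 pra L, 3 ba:p H, 4 fu:d H, 5 bo: L, 6 pi L, 7 bil H, 8 gi:d H, 9 pu L.
Parse left to right (heavy = foot alone; LL = one foot; stranded L unfooted): (ˈtru.pra) (ˈba:p) (ˈfu:d) (ˈbo:.pi) (ˈbil) (ˈgi:d) pu.
Foot heads: 1, 3, 4, 5, 7, 8.
Primary stress on the rightmost head = syllable 8.
Primary stress: syllable 8 → tru.pra.ba:p.fu:d.bo:.pi.bil.ˈgi:d.pu.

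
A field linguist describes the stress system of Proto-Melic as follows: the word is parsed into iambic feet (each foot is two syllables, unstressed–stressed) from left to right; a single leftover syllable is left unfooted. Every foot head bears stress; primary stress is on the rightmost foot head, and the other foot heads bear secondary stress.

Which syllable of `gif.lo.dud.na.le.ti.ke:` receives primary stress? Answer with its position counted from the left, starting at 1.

6

Parse left to right into iambic (σˈσ) feet: (gif.ˈlo) (dud.ˈna) (le.ˈti) ke:. Syllable 7 is left unfooted.
Foot heads (stressed positions): 2, 4, 6.
End Rule Rightmost: primary stress on the rightmost head = syllable 6.
Primary stress: syllable 6 → gif.lo.dud.na.le.ˈti.ke:.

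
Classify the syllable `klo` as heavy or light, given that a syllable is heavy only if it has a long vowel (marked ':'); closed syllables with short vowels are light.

`klo`: short vowel, open (no coda). Short vowel → light.

light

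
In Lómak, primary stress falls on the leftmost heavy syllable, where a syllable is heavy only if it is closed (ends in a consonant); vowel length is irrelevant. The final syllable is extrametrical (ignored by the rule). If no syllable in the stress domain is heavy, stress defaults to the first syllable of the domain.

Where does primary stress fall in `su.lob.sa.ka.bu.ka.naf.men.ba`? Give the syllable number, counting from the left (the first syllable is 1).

2

The final syllable (9, ba) is extrametrical; the stress domain is syllables 1–8.
Weights: 1 su L, 2 lob H, 3 sa L, 4 ka L, 5 bu L, 6 ka L, 7 naf H, 8 men H.
Heavy syllables in the domain: 2, 7, 8. The leftmost is syllable 2 (lob).
Primary stress: syllable 2 → su.ˈlob.sa.ka.bu.ka.naf.men.ba.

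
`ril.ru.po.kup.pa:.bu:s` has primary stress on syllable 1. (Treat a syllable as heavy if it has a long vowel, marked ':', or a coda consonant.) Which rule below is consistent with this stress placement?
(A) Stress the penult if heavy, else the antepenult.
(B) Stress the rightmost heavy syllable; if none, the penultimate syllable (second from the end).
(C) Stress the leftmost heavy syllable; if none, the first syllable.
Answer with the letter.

Rule A → syllable 5 (observed: 1).
Rule B → syllable 6 (observed: 1).
Rule C → syllable 1 ✓.

C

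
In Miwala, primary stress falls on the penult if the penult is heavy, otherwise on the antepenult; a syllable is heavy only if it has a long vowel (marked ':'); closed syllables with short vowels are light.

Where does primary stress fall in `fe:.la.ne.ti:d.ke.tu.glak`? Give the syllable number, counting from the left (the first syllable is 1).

5

Weights: 5 ke L, 6 tu L, 7 glak L.
The penult (syllable 6, tu) is light, so stress falls on the antepenult (syllable 5, ke).
Primary stress: syllable 5 → fe:.la.ne.ti:d.ˈke.tu.glak.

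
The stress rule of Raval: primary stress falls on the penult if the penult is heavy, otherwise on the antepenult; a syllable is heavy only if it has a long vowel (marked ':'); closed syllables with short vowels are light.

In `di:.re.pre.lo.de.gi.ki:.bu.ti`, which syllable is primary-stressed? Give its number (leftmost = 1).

7

Weights: 7 ki: H, 8 bu L, 9 ti L.
The penult (syllable 8, bu) is light, so stress falls on the antepenult (syllable 7, ki:).
Primary stress: syllable 7 → di:.re.pre.lo.de.gi.ˈki:.bu.ti.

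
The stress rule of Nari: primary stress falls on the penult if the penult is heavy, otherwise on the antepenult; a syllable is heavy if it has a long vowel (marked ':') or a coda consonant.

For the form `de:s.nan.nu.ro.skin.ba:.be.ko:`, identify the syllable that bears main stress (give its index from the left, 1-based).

6

Weights: 6 ba: H, 7 be L, 8 ko: H.
The penult (syllable 7, be) is light, so stress falls on the antepenult (syllable 6, ba:).
Primary stress: syllable 6 → de:s.nan.nu.ro.skin.ˈba:.be.ko:.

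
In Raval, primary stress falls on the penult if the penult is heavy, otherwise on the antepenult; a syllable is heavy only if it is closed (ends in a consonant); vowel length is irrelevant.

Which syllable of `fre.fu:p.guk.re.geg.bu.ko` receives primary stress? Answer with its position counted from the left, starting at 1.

5

Weights: 5 geg H, 6 bu L, 7 ko L.
The penult (syllable 6, bu) is light, so stress falls on the antepenult (syllable 5, geg).
Primary stress: syllable 5 → fre.fu:p.guk.re.ˈgeg.bu.ko.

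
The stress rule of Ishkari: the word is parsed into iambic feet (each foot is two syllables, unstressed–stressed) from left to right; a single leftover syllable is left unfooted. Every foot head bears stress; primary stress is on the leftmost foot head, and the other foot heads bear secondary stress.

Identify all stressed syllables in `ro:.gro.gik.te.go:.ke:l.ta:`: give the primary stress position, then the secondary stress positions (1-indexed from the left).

primary 2, secondary 4, 6

Parse left to right into iambic (σˈσ) feet: (ro:.ˈgro) (gik.ˈte) (go:.ˈke:l) ta:. Syllable 7 is left unfooted.
Foot heads (stressed positions): 2, 4, 6.
End Rule Leftmost: primary stress on the leftmost head = syllable 2.
Secondary stress on 4, 6: ro:.ˈgro.gik.ˌte.go:.ˌke:l.ta:.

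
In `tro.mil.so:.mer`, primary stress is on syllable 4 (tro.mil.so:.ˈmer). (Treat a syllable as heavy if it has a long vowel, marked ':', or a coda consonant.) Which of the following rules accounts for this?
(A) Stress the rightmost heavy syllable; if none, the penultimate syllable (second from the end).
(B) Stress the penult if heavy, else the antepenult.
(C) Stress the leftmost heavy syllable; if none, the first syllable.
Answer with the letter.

Rule A → syllable 4 ✓.
Rule B → syllable 3 (observed: 4).
Rule C → syllable 2 (observed: 4).

A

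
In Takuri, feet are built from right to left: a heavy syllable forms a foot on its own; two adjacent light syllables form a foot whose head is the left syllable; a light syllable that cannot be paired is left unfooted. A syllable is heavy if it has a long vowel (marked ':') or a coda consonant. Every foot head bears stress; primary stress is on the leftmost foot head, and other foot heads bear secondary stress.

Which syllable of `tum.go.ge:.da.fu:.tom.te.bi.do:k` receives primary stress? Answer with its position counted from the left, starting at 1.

1

Weights: 1 tum H, 2 go L, 3 ge: H, 4 da L, 5 fu: H, 6 tom H, 7 te L, 8 bi L, 9 do:k H.
Parse right to left (heavy = foot alone; LL = one foot; stranded L unfooted): (ˈtum) go (ˈge:) da (ˈfu:) (ˈtom) (ˈte.bi) (ˈdo:k).
Foot heads: 1, 3, 5, 6, 7, 9.
Primary stress on the leftmost head = syllable 1.
Primary stress: syllable 1 → ˈtum.go.ge:.da.fu:.tom.te.bi.do:k.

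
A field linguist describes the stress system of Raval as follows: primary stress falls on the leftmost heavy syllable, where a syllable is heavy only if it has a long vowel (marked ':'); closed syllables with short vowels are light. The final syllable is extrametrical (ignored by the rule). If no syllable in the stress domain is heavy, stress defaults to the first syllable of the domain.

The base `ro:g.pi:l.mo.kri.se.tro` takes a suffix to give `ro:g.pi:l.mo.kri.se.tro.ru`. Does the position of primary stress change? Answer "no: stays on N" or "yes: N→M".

no: stays on 1

Base `ro:g.pi:l.mo.kri.se.tro` (6 syllables):
  The final syllable (6, tro) is extrametrical; the stress domain is syllables 1–5.
  Weights: 1 ro:g H, 2 pi:l H, 3 mo L, 4 kri L, 5 se L.
  Heavy syllables in the domain: 1, 2. The leftmost is syllable 1 (ro:g).
  → primary stress on syllable 1.
Suffixed `ro:g.pi:l.mo.kri.se.tro.ru` (7 syllables):
  The final syllable (7, ru) is extrametrical; the stress domain is syllables 1–6.
  Weights: 1 ro:g H, 2 pi:l H, 3 mo L, 4 kri L, 5 se L, 6 tro L.
  Heavy syllables in the domain: 1, 2. The leftmost is syllable 1 (ro:g).
  → primary stress on syllable 1.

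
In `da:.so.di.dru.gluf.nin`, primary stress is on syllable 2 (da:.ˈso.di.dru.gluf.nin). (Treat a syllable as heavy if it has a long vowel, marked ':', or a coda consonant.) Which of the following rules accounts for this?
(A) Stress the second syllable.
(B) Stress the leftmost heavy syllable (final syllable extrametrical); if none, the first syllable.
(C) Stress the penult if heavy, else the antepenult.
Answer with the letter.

Rule A → syllable 2 ✓.
Rule B → syllable 1 (observed: 2).
Rule C → syllable 5 (observed: 2).

A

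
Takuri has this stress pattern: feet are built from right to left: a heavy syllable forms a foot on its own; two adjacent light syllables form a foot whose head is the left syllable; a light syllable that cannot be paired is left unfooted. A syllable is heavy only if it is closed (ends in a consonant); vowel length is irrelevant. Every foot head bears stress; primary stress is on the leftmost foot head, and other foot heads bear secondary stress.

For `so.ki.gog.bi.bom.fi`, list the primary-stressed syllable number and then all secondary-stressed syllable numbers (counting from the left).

Weights: 1 so L, 2 ki L, 3 gog H, 4 bi L, 5 bom H, 6 fi L.
Parse right to left (heavy = foot alone; LL = one foot; stranded L unfooted): (ˈso.ki) (ˈgog) bi (ˈbom) fi.
Foot heads: 1, 3, 5.
Primary stress on the leftmost head = syllable 1.
Secondary stress on 3, 5: ˈso.ki.ˌgog.bi.ˌbom.fi.

primary 1, secondary 3, 5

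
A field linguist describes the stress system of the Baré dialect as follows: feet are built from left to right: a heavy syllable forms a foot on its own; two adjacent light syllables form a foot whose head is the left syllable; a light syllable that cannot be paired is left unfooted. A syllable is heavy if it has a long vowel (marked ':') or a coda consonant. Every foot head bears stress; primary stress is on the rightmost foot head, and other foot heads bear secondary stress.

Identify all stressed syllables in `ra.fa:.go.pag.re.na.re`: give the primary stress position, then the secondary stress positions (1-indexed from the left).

primary 5, secondary 2, 4

Weights: 1 ra L, 2 fa: H, 3 go L, 4 pag H, 5 re L, 6 na L, 7 re L.
Parse left to right (heavy = foot alone; LL = one foot; stranded L unfooted): ra (ˈfa:) go (ˈpag) (ˈre.na) re.
Foot heads: 2, 4, 5.
Primary stress on the rightmost head = syllable 5.
Secondary stress on 2, 4: ra.ˌfa:.go.ˌpag.ˈre.na.re.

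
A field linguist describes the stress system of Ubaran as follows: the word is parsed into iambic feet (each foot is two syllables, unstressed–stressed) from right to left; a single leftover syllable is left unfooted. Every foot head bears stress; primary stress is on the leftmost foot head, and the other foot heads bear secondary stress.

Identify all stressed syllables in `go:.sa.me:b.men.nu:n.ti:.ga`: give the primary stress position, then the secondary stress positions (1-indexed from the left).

Parse right to left into iambic (σˈσ) feet: go: (sa.ˈme:b) (men.ˈnu:n) (ti:.ˈga). Syllable 1 is left unfooted.
Foot heads (stressed positions): 3, 5, 7.
End Rule Leftmost: primary stress on the leftmost head = syllable 3.
Secondary stress on 5, 7: go:.sa.ˈme:b.men.ˌnu:n.ti:.ˌga.

primary 3, secondary 5, 7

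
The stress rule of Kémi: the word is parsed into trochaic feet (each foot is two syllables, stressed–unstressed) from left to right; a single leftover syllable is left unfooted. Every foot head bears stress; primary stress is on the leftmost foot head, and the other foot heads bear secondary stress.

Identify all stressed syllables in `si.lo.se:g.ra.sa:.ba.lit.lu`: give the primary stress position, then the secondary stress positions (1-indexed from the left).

Parse left to right into trochaic (ˈσσ) feet: (ˈsi.lo) (ˈse:g.ra) (ˈsa:.ba) (ˈlit.lu).
Foot heads (stressed positions): 1, 3, 5, 7.
End Rule Leftmost: primary stress on the leftmost head = syllable 1.
Secondary stress on 3, 5, 7: ˈsi.lo.ˌse:g.ra.ˌsa:.ba.ˌlit.lu.

primary 1, secondary 3, 5, 7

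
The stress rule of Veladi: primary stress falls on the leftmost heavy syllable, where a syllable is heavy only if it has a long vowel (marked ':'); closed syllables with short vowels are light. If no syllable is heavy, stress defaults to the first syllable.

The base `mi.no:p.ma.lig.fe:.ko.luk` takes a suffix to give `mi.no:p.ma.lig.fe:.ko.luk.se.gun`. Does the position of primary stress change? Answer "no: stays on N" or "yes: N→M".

Base `mi.no:p.ma.lig.fe:.ko.luk` (7 syllables):
  Weights: 1 mi L, 2 no:p H, 3 ma L, 4 lig L, 5 fe: H, 6 ko L, 7 luk L.
  Heavy syllables in the domain: 2, 5. The leftmost is syllable 2 (no:p).
  → primary stress on syllable 2.
Suffixed `mi.no:p.ma.lig.fe:.ko.luk.se.gun` (9 syllables):
  Weights: 1 mi L, 2 no:p H, 3 ma L, 4 lig L, 5 fe: H, 6 ko L, 7 luk L, 8 se L, 9 gun L.
  Heavy syllables in the domain: 2, 5. The leftmost is syllable 2 (no:p).
  → primary stress on syllable 2.

no: stays on 2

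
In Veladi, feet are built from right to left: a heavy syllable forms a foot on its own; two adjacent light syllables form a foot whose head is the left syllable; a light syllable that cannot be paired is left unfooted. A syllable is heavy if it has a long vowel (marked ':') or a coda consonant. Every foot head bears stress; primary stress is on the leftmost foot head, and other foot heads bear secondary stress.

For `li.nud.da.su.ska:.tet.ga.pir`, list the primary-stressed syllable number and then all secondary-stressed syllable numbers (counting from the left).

primary 2, secondary 3, 5, 6, 8

Weights: 1 li L, 2 nud H, 3 da L, 4 su L, 5 ska: H, 6 tet H, 7 ga L, 8 pir H.
Parse right to left (heavy = foot alone; LL = one foot; stranded L unfooted): li (ˈnud) (ˈda.su) (ˈska:) (ˈtet) ga (ˈpir).
Foot heads: 2, 3, 5, 6, 8.
Primary stress on the leftmost head = syllable 2.
Secondary stress on 3, 5, 6, 8: li.ˈnud.ˌda.su.ˌska:.ˌtet.ga.ˌpir.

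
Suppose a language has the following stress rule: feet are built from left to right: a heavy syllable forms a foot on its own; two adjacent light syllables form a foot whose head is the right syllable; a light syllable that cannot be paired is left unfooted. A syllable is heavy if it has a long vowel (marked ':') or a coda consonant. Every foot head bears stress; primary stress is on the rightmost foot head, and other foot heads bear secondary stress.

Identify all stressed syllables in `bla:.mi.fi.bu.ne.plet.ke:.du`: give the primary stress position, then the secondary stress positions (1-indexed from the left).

primary 7, secondary 1, 3, 5, 6

Weights: 1 bla: H, 2 mi L, 3 fi L, 4 bu L, 5 ne L, 6 plet H, 7 ke: H, 8 du L.
Parse left to right (heavy = foot alone; LL = one foot; stranded L unfooted): (ˈbla:) (mi.ˈfi) (bu.ˈne) (ˈplet) (ˈke:) du.
Foot heads: 1, 3, 5, 6, 7.
Primary stress on the rightmost head = syllable 7.
Secondary stress on 1, 3, 5, 6: ˌbla:.mi.ˌfi.bu.ˌne.ˌplet.ˈke:.du.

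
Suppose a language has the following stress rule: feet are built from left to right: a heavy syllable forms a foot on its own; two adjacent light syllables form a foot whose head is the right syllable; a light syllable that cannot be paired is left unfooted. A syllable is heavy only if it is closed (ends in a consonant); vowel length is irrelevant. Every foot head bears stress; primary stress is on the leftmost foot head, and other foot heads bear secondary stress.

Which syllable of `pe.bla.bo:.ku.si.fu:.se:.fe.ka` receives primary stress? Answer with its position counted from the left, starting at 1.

2

Weights: 1 pe L, 2 bla L, 3 bo: L, 4 ku L, 5 si L, 6 fu: L, 7 se: L, 8 fe L, 9 ka L.
Parse left to right (heavy = foot alone; LL = one foot; stranded L unfooted): (pe.ˈbla) (bo:.ˈku) (si.ˈfu:) (se:.ˈfe) ka.
Foot heads: 2, 4, 6, 8.
Primary stress on the leftmost head = syllable 2.
Primary stress: syllable 2 → pe.ˈbla.bo:.ku.si.fu:.se:.fe.ka.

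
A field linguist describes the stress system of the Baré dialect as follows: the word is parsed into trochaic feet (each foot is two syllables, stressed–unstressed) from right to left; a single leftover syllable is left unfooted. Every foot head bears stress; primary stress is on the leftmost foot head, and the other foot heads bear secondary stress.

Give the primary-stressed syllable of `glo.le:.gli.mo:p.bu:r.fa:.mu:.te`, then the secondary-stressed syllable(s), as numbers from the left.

Parse right to left into trochaic (ˈσσ) feet: (ˈglo.le:) (ˈgli.mo:p) (ˈbu:r.fa:) (ˈmu:.te).
Foot heads (stressed positions): 1, 3, 5, 7.
End Rule Leftmost: primary stress on the leftmost head = syllable 1.
Secondary stress on 3, 5, 7: ˈglo.le:.ˌgli.mo:p.ˌbu:r.fa:.ˌmu:.te.

primary 1, secondary 3, 5, 7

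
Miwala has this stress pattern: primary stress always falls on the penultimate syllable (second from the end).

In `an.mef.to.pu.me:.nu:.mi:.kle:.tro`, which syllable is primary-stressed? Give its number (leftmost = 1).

8

The word has 9 syllables; the penultimate syllable (second from the end) is syllable 8 (kle:).
Primary stress: syllable 8 → an.mef.to.pu.me:.nu:.mi:.ˈkle:.tro.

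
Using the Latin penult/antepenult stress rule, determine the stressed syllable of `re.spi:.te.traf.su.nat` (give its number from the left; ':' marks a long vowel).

Classical Latin: stress the penult if heavy (long vowel or closed), else the antepenult.
Weights: 4 traf H, 5 su L, 6 nat H.
The penult (syllable 5, su) is light, so stress falls on the antepenult (syllable 4, traf).
Stress on syllable 4: re.spi:.te.ˈtraf.su.nat.

4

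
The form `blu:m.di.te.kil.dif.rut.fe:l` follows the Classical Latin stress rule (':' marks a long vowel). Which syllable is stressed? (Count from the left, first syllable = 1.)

Classical Latin: stress the penult if heavy (long vowel or closed), else the antepenult.
Weights: 5 dif H, 6 rut H, 7 fe:l H.
The penult (syllable 6, rut) is heavy, so it takes stress.
Stress on syllable 6: blu:m.di.te.kil.dif.ˈrut.fe:l.

6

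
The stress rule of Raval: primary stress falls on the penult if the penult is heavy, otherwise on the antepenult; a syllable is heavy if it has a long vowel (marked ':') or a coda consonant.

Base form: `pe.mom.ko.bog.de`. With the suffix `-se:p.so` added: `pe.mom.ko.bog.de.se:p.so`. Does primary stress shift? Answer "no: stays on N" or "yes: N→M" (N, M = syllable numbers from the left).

Base `pe.mom.ko.bog.de` (5 syllables):
  Weights: 3 ko L, 4 bog H, 5 de L.
  The penult (syllable 4, bog) is heavy, so it takes stress.
  → primary stress on syllable 4.
Suffixed `pe.mom.ko.bog.de.se:p.so` (7 syllables):
  Weights: 5 de L, 6 se:p H, 7 so L.
  The penult (syllable 6, se:p) is heavy, so it takes stress.
  → primary stress on syllable 6.

yes: 4→6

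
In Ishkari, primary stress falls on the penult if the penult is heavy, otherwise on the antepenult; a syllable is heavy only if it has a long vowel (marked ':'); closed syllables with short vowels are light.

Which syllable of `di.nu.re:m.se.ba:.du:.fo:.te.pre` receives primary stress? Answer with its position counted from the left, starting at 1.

7

Weights: 7 fo: H, 8 te L, 9 pre L.
The penult (syllable 8, te) is light, so stress falls on the antepenult (syllable 7, fo:).
Primary stress: syllable 7 → di.nu.re:m.se.ba:.du:.ˈfo:.te.pre.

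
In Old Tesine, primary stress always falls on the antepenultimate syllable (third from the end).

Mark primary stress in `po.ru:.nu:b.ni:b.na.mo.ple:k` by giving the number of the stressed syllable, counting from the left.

5

The word has 7 syllables; the antepenultimate syllable (third from the end) is syllable 5 (na).
Primary stress: syllable 5 → po.ru:.nu:b.ni:b.ˈna.mo.ple:k.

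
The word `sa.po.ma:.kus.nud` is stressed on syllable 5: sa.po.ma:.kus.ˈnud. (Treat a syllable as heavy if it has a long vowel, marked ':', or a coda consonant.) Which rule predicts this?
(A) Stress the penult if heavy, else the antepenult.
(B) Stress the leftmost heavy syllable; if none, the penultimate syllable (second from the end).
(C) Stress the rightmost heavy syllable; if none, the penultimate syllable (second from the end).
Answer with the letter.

C

Rule A → syllable 4 (observed: 5).
Rule B → syllable 3 (observed: 5).
Rule C → syllable 5 ✓.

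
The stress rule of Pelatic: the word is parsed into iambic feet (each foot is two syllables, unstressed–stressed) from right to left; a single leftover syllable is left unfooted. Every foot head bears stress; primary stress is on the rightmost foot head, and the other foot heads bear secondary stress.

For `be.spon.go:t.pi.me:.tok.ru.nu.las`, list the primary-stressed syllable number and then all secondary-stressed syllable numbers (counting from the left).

primary 9, secondary 3, 5, 7

Parse right to left into iambic (σˈσ) feet: be (spon.ˈgo:t) (pi.ˈme:) (tok.ˈru) (nu.ˈlas). Syllable 1 is left unfooted.
Foot heads (stressed positions): 3, 5, 7, 9.
End Rule Rightmost: primary stress on the rightmost head = syllable 9.
Secondary stress on 3, 5, 7: be.spon.ˌgo:t.pi.ˌme:.tok.ˌru.nu.ˈlas.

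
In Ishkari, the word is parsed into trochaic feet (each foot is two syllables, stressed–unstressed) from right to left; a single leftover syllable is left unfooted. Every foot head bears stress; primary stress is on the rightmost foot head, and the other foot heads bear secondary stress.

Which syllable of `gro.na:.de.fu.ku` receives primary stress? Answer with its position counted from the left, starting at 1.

Parse right to left into trochaic (ˈσσ) feet: gro (ˈna:.de) (ˈfu.ku). Syllable 1 is left unfooted.
Foot heads (stressed positions): 2, 4.
End Rule Rightmost: primary stress on the rightmost head = syllable 4.
Primary stress: syllable 4 → gro.na:.de.ˈfu.ku.

4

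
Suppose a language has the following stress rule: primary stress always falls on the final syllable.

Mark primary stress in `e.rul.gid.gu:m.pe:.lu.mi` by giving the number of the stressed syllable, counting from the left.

The word has 7 syllables; the final syllable is syllable 7 (mi).
Primary stress: syllable 7 → e.rul.gid.gu:m.pe:.lu.ˈmi.

7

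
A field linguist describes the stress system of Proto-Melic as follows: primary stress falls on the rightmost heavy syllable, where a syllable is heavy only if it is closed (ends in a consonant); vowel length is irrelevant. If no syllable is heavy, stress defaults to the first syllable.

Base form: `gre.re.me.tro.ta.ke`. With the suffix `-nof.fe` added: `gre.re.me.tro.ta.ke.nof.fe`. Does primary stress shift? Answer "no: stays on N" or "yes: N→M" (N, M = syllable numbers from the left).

Base `gre.re.me.tro.ta.ke` (6 syllables):
  Weights: 1 gre L, 2 re L, 3 me L, 4 tro L, 5 ta L, 6 ke L.
  No heavy syllable in the domain; default to the first syllable = syllable 1.
  → primary stress on syllable 1.
Suffixed `gre.re.me.tro.ta.ke.nof.fe` (8 syllables):
  Weights: 1 gre L, 2 re L, 3 me L, 4 tro L, 5 ta L, 6 ke L, 7 nof H, 8 fe L.
  Heavy syllables in the domain: 7. The rightmost is syllable 7 (nof).
  → primary stress on syllable 7.

yes: 1→7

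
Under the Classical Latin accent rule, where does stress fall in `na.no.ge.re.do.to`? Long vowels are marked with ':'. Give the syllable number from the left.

4

Classical Latin: stress the penult if heavy (long vowel or closed), else the antepenult.
Weights: 4 re L, 5 do L, 6 to L.
The penult (syllable 5, do) is light, so stress falls on the antepenult (syllable 4, re).
Stress on syllable 4: na.no.ge.ˈre.do.to.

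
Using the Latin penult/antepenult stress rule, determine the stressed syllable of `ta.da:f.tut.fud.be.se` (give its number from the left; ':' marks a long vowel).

4

Classical Latin: stress the penult if heavy (long vowel or closed), else the antepenult.
Weights: 4 fud H, 5 be L, 6 se L.
The penult (syllable 5, be) is light, so stress falls on the antepenult (syllable 4, fud).
Stress on syllable 4: ta.da:f.tut.ˈfud.be.se.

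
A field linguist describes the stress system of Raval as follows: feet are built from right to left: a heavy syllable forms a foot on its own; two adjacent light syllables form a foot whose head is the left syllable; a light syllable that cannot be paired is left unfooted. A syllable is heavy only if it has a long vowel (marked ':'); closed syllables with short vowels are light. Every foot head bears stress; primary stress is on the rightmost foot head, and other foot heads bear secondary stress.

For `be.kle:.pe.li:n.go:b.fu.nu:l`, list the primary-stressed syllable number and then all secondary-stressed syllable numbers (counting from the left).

Weights: 1 be L, 2 kle: H, 3 pe L, 4 li:n H, 5 go:b H, 6 fu L, 7 nu:l H.
Parse right to left (heavy = foot alone; LL = one foot; stranded L unfooted): be (ˈkle:) pe (ˈli:n) (ˈgo:b) fu (ˈnu:l).
Foot heads: 2, 4, 5, 7.
Primary stress on the rightmost head = syllable 7.
Secondary stress on 2, 4, 5: be.ˌkle:.pe.ˌli:n.ˌgo:b.fu.ˈnu:l.

primary 7, secondary 2, 4, 5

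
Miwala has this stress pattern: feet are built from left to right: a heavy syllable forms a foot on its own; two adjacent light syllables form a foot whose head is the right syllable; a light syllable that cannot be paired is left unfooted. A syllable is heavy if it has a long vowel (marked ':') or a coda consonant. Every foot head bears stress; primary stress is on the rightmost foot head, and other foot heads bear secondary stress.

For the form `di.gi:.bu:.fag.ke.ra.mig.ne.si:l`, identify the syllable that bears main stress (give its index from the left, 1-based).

Weights: 1 di L, 2 gi: H, 3 bu: H, 4 fag H, 5 ke L, 6 ra L, 7 mig H, 8 ne L, 9 si:l H.
Parse left to right (heavy = foot alone; LL = one foot; stranded L unfooted): di (ˈgi:) (ˈbu:) (ˈfag) (ke.ˈra) (ˈmig) ne (ˈsi:l).
Foot heads: 2, 3, 4, 6, 7, 9.
Primary stress on the rightmost head = syllable 9.
Primary stress: syllable 9 → di.gi:.bu:.fag.ke.ra.mig.ne.ˈsi:l.

9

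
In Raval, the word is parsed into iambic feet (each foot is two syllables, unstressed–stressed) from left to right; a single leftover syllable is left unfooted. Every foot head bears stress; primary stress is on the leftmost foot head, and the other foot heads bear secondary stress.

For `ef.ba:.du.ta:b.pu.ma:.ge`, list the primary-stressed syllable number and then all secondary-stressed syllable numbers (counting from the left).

Parse left to right into iambic (σˈσ) feet: (ef.ˈba:) (du.ˈta:b) (pu.ˈma:) ge. Syllable 7 is left unfooted.
Foot heads (stressed positions): 2, 4, 6.
End Rule Leftmost: primary stress on the leftmost head = syllable 2.
Secondary stress on 4, 6: ef.ˈba:.du.ˌta:b.pu.ˌma:.ge.

primary 2, secondary 4, 6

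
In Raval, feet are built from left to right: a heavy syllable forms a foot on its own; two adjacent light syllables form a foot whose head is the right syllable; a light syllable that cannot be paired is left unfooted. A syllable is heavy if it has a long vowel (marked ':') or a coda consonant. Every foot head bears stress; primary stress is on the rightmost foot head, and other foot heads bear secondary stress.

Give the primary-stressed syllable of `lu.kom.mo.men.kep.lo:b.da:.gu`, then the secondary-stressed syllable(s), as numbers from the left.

primary 7, secondary 2, 4, 5, 6

Weights: 1 lu L, 2 kom H, 3 mo L, 4 men H, 5 kep H, 6 lo:b H, 7 da: H, 8 gu L.
Parse left to right (heavy = foot alone; LL = one foot; stranded L unfooted): lu (ˈkom) mo (ˈmen) (ˈkep) (ˈlo:b) (ˈda:) gu.
Foot heads: 2, 4, 5, 6, 7.
Primary stress on the rightmost head = syllable 7.
Secondary stress on 2, 4, 5, 6: lu.ˌkom.mo.ˌmen.ˌkep.ˌlo:b.ˈda:.gu.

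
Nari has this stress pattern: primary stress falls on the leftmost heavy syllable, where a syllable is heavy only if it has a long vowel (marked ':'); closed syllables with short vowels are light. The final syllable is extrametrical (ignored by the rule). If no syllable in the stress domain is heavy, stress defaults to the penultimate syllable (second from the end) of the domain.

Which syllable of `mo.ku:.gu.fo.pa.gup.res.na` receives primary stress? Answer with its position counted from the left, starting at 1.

2

The final syllable (8, na) is extrametrical; the stress domain is syllables 1–7.
Weights: 1 mo L, 2 ku: H, 3 gu L, 4 fo L, 5 pa L, 6 gup L, 7 res L.
Heavy syllables in the domain: 2. The leftmost is syllable 2 (ku:).
Primary stress: syllable 2 → mo.ˈku:.gu.fo.pa.gup.res.na.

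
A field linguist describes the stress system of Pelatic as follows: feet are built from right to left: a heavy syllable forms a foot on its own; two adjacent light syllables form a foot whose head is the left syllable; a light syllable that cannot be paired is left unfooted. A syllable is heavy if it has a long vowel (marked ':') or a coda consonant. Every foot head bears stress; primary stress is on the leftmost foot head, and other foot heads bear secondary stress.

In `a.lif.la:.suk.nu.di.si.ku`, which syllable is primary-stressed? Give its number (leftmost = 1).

Weights: 1 a L, 2 lif H, 3 la: H, 4 suk H, 5 nu L, 6 di L, 7 si L, 8 ku L.
Parse right to left (heavy = foot alone; LL = one foot; stranded L unfooted): a (ˈlif) (ˈla:) (ˈsuk) (ˈnu.di) (ˈsi.ku).
Foot heads: 2, 3, 4, 5, 7.
Primary stress on the leftmost head = syllable 2.
Primary stress: syllable 2 → a.ˈlif.la:.suk.nu.di.si.ku.

2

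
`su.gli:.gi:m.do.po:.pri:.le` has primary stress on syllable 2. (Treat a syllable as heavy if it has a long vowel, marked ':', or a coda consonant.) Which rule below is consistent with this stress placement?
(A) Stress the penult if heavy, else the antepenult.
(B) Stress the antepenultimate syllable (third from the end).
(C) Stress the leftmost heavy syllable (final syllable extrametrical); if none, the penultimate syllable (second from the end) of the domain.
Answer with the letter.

C

Rule A → syllable 6 (observed: 2).
Rule B → syllable 5 (observed: 2).
Rule C → syllable 2 ✓.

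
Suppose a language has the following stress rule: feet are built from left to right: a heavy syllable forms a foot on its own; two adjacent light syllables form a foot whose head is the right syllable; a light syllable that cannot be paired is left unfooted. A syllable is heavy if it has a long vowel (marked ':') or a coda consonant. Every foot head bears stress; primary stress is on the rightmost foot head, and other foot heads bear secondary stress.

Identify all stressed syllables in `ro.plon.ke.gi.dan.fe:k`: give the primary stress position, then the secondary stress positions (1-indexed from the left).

primary 6, secondary 2, 4, 5

Weights: 1 ro L, 2 plon H, 3 ke L, 4 gi L, 5 dan H, 6 fe:k H.
Parse left to right (heavy = foot alone; LL = one foot; stranded L unfooted): ro (ˈplon) (ke.ˈgi) (ˈdan) (ˈfe:k).
Foot heads: 2, 4, 5, 6.
Primary stress on the rightmost head = syllable 6.
Secondary stress on 2, 4, 5: ro.ˌplon.ke.ˌgi.ˌdan.ˈfe:k.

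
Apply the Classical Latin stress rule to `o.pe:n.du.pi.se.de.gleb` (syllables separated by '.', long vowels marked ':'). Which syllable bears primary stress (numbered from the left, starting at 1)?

Classical Latin: stress the penult if heavy (long vowel or closed), else the antepenult.
Weights: 5 se L, 6 de L, 7 gleb H.
The penult (syllable 6, de) is light, so stress falls on the antepenult (syllable 5, se).
Stress on syllable 5: o.pe:n.du.pi.ˈse.de.gleb.

5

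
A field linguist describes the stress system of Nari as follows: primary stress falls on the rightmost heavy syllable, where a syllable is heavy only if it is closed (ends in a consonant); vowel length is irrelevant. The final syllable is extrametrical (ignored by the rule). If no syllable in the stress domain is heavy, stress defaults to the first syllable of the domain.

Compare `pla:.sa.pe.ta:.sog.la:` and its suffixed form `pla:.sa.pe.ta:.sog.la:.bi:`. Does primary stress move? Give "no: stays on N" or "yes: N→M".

Base `pla:.sa.pe.ta:.sog.la:` (6 syllables):
  The final syllable (6, la:) is extrametrical; the stress domain is syllables 1–5.
  Weights: 1 pla: L, 2 sa L, 3 pe L, 4 ta: L, 5 sog H.
  Heavy syllables in the domain: 5. The rightmost is syllable 5 (sog).
  → primary stress on syllable 5.
Suffixed `pla:.sa.pe.ta:.sog.la:.bi:` (7 syllables):
  The final syllable (7, bi:) is extrametrical; the stress domain is syllables 1–6.
  Weights: 1 pla: L, 2 sa L, 3 pe L, 4 ta: L, 5 sog H, 6 la: L.
  Heavy syllables in the domain: 5. The rightmost is syllable 5 (sog).
  → primary stress on syllable 5.

no: stays on 5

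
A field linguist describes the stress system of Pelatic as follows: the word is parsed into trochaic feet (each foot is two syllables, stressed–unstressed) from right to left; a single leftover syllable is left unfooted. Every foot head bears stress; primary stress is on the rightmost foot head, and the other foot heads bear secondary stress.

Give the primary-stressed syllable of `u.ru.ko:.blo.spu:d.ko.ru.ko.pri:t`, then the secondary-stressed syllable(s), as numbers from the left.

Parse right to left into trochaic (ˈσσ) feet: u (ˈru.ko:) (ˈblo.spu:d) (ˈko.ru) (ˈko.pri:t). Syllable 1 is left unfooted.
Foot heads (stressed positions): 2, 4, 6, 8.
End Rule Rightmost: primary stress on the rightmost head = syllable 8.
Secondary stress on 2, 4, 6: u.ˌru.ko:.ˌblo.spu:d.ˌko.ru.ˈko.pri:t.

primary 8, secondary 2, 4, 6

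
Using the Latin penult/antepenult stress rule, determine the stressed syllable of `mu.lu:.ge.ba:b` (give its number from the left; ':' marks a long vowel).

2

Classical Latin: stress the penult if heavy (long vowel or closed), else the antepenult.
Weights: 2 lu: H, 3 ge L, 4 ba:b H.
The penult (syllable 3, ge) is light, so stress falls on the antepenult (syllable 2, lu:).
Stress on syllable 2: mu.ˈlu:.ge.ba:b.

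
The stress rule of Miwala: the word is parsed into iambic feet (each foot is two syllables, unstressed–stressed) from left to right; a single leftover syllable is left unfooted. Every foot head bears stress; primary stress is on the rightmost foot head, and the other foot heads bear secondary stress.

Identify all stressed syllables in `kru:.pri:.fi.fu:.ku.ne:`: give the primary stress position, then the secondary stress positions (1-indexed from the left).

primary 6, secondary 2, 4

Parse left to right into iambic (σˈσ) feet: (kru:.ˈpri:) (fi.ˈfu:) (ku.ˈne:).
Foot heads (stressed positions): 2, 4, 6.
End Rule Rightmost: primary stress on the rightmost head = syllable 6.
Secondary stress on 2, 4: kru:.ˌpri:.fi.ˌfu:.ku.ˈne:.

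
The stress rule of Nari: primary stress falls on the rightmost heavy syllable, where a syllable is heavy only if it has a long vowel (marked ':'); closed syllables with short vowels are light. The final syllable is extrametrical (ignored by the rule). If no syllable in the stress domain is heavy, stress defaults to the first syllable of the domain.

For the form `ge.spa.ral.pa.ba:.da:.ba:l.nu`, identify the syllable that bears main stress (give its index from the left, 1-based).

7

The final syllable (8, nu) is extrametrical; the stress domain is syllables 1–7.
Weights: 1 ge L, 2 spa L, 3 ral L, 4 pa L, 5 ba: H, 6 da: H, 7 ba:l H.
Heavy syllables in the domain: 5, 6, 7. The rightmost is syllable 7 (ba:l).
Primary stress: syllable 7 → ge.spa.ral.pa.ba:.da:.ˈba:l.nu.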